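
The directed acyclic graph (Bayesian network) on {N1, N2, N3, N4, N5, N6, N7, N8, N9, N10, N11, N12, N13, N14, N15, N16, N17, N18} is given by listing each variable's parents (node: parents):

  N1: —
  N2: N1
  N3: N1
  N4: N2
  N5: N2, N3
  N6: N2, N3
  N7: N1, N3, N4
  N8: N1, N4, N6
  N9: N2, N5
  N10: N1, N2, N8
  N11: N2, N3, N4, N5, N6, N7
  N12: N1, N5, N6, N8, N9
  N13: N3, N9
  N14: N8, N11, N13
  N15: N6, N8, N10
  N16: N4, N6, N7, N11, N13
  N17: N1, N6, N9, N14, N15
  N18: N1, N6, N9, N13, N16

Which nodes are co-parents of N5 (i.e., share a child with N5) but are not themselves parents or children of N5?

Children of N5: N9, N11, N12.
  parents(N9) \ {N5} = {N2}.
  N11's other parents are N2, N3, N4, N6, N7.
  N12 also has parents N1, N6, N8, N9.
Excluding nodes already adjacent to N5 (N2, N3, N9, N11, N12), the co-parent-only contribution is {N1, N4, N6, N7, N8}.

{N1, N4, N6, N7, N8}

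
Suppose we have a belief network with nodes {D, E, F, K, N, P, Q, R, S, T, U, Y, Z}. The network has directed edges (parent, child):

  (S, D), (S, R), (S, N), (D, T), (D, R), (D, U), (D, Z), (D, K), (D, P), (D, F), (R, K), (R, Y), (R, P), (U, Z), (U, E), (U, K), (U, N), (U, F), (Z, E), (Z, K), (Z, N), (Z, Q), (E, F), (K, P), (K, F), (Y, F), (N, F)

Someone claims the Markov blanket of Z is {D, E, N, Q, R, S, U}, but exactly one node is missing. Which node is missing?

K

Pa(Z) = {D, U}.
Children of Z: E, K, N, Q.
Parents of each child, excluding Z:
  E: U
  K: D, R, U
  N: S, U
  Q: —
MB(Z) = {D, E, K, N, Q, R, S, U}.
Comparing with the claimed set, K is missing.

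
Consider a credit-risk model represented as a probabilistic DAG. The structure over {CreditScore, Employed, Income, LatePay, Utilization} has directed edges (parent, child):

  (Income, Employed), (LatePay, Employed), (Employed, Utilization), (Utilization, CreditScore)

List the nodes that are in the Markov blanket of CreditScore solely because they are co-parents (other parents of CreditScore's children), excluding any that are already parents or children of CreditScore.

CreditScore has no children, so it has no co-parents. The set is empty.

{}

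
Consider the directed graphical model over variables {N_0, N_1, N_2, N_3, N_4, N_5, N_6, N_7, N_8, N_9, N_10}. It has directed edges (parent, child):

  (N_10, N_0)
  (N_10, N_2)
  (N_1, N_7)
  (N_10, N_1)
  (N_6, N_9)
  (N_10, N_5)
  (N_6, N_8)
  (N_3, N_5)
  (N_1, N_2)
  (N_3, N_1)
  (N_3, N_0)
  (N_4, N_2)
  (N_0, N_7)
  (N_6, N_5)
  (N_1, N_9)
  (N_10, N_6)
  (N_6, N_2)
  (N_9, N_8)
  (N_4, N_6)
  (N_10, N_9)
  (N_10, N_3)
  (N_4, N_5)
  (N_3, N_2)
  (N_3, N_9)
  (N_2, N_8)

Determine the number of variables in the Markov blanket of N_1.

8

Recall MB(v) = parents ∪ children ∪ spouses, where spouses are the other parents of v's children.
N_1's parents: N_3, N_10.
Ch(N_1) = {N_2, N_7, N_9}.
Co-parents of N_1 (other parents of its children):
  N_2 also has parents N_3, N_4, N_6, N_10.
  parents(N_9) \ {N_1} = {N_3, N_6, N_10}.
  N_7 also has parent N_0.
MB(N_1) = {N_0, N_2, N_3, N_4, N_6, N_7, N_9, N_10}, which has 8 nodes.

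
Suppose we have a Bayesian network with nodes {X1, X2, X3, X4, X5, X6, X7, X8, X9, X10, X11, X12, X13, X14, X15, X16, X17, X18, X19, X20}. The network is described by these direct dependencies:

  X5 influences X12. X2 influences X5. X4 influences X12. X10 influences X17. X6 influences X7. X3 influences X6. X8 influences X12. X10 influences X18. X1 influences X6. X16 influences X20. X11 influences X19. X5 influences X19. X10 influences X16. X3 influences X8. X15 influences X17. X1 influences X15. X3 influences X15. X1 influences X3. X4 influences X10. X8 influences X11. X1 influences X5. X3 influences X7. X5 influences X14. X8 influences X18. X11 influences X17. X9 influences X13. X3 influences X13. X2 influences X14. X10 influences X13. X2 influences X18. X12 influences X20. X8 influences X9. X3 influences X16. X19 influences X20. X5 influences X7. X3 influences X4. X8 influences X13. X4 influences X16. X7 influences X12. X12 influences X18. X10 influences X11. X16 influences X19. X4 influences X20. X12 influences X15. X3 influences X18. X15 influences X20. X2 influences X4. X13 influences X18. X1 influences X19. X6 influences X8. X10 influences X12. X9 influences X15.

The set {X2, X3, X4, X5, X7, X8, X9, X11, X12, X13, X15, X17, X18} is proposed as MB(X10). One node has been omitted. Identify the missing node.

X16

Recall MB(v) = parents ∪ children ∪ spouses, where spouses are the other parents of v's children.
Parents of X10: X4.
Children of X10: X11, X12, X13, X16, X17, X18.
For each child, the remaining parents (spouses of X10):
  X11: X8
  X12: X4, X5, X7, X8
  X13: X3, X8, X9
  X16: X3, X4
  X17: X11, X15
  X18: X2, X3, X8, X12, X13
MB(X10) = {X2, X3, X4, X5, X7, X8, X9, X11, X12, X13, X15, X16, X17, X18}.
Comparing with the claimed set, X16 is missing.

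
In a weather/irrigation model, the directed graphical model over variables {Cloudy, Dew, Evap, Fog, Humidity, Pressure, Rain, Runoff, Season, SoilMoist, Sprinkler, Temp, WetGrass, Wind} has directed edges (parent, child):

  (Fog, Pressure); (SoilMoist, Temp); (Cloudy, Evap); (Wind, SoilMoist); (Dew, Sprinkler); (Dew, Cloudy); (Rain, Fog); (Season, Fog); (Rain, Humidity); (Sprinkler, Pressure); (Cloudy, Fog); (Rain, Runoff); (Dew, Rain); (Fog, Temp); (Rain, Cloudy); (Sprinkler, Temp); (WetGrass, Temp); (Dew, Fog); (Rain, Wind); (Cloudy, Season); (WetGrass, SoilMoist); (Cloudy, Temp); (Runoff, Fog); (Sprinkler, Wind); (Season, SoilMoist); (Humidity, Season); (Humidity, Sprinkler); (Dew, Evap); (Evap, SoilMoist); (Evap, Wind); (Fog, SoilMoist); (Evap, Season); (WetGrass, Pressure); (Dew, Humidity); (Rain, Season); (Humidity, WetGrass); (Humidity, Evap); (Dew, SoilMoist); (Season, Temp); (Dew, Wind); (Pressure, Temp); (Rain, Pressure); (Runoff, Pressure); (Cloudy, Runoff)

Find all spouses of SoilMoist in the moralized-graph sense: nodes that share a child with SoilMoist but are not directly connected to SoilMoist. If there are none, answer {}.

{Cloudy, Pressure, Sprinkler}

Children of SoilMoist: Temp.
  Temp's other parents are Cloudy, Fog, Pressure, Season, Sprinkler, WetGrass.
Excluding nodes already adjacent to SoilMoist (Dew, Evap, Fog, Season, Temp, WetGrass, Wind), the co-parent-only contribution is {Cloudy, Pressure, Sprinkler}.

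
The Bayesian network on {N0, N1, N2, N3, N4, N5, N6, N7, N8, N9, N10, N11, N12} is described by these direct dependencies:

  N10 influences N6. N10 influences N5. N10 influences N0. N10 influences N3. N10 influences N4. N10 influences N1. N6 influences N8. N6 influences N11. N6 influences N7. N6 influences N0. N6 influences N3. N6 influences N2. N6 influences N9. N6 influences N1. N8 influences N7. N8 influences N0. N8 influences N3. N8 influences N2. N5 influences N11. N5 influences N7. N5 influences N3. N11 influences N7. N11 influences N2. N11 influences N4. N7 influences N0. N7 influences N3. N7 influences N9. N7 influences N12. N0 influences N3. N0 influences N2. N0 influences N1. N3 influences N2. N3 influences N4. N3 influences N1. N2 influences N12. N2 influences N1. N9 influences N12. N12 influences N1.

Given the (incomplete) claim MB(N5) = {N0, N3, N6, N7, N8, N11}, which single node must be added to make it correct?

The Markov blanket of a node is its parents, its children, and the other parents of its children.
N5 has parent N10.
N5 has children N3, N7, N11.
For each child, the remaining parents (spouses of N5):
  N11 also has parent N6.
  N7 also has parents N6, N8, N11.
  N3 also has parents N0, N6, N7, N8, N10.
MB(N5) = {N0, N3, N6, N7, N8, N10, N11}.
Comparing with the claimed set, N10 is missing.

N10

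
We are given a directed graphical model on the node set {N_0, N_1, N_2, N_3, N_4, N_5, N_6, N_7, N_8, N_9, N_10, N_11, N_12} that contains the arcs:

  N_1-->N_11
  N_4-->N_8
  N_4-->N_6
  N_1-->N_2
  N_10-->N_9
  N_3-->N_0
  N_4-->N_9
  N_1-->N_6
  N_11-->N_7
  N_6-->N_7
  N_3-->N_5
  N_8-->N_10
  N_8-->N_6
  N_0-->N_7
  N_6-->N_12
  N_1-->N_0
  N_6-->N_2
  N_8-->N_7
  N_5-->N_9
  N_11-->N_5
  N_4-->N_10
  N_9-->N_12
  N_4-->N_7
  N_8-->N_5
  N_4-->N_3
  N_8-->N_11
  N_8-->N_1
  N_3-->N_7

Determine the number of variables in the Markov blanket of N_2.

2

The Markov blanket of a node is its parents, its children, and the other parents of its children.
N_2's children: none.
N_2 has parents N_1, N_6.
With no children, N_2 has no spouses; the co-parent set is empty.
MB(N_2) = {N_1, N_6}, which has 2 nodes.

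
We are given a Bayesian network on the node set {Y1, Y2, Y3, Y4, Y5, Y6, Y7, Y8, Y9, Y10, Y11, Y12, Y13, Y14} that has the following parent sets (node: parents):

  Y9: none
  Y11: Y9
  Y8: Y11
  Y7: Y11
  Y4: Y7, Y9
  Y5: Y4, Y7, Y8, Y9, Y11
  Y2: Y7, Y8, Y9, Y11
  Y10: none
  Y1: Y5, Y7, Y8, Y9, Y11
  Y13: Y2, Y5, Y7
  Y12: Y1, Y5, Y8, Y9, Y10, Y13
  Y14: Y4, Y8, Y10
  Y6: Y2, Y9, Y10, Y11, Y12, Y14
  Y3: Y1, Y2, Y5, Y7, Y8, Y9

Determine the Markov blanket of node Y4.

{Y5, Y7, Y8, Y9, Y10, Y11, Y14}

By definition, MB(Y4) is built from Y4's parents, Y4's children, and the co-parents of Y4.
Parents of Y4: Y7, Y9.
Y4 has children Y5, Y14.
Parents of each child, excluding Y4:
  Y5's other parents are Y7, Y8, Y9, Y11.
  Y14's other parents are Y8, Y10.
Taking the union gives {Y5, Y7, Y8, Y9, Y10, Y11, Y14}.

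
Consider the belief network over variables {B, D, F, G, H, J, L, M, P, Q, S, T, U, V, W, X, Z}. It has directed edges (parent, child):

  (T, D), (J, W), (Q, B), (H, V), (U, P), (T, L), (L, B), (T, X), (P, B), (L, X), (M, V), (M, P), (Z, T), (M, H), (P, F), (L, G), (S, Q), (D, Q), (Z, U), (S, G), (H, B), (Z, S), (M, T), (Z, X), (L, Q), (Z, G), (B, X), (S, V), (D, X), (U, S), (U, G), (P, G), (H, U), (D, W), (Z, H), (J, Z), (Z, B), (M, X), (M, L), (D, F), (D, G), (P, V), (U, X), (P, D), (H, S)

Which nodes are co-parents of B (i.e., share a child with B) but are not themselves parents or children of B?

{D, M, T, U}

Children of B: X.
  X's other parents are D, L, M, T, U, Z.
Excluding nodes already adjacent to B (H, L, P, Q, X, Z), the co-parent-only contribution is {D, M, T, U}.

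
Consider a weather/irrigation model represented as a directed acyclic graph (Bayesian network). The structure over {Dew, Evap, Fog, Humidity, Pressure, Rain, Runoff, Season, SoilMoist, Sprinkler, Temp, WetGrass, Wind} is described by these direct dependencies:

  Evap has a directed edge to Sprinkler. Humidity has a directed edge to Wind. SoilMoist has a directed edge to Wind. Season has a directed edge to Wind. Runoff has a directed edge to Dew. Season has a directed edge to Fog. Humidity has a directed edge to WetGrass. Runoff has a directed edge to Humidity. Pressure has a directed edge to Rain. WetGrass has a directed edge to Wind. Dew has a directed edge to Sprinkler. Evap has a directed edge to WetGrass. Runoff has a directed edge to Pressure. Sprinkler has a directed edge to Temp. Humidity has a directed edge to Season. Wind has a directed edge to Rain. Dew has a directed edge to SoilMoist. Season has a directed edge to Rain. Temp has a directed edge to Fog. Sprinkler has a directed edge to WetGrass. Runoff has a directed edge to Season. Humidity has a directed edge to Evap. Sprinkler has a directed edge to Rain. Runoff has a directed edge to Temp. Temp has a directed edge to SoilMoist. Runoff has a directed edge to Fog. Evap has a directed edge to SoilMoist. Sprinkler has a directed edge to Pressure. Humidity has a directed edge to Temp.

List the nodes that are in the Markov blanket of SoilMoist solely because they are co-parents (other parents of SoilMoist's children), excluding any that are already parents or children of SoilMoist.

Children of SoilMoist: Wind.
  parents(Wind) \ {SoilMoist} = {Humidity, Season, WetGrass}.
Excluding nodes already adjacent to SoilMoist (Dew, Evap, Temp, Wind), the co-parent-only contribution is {Humidity, Season, WetGrass}.

{Humidity, Season, WetGrass}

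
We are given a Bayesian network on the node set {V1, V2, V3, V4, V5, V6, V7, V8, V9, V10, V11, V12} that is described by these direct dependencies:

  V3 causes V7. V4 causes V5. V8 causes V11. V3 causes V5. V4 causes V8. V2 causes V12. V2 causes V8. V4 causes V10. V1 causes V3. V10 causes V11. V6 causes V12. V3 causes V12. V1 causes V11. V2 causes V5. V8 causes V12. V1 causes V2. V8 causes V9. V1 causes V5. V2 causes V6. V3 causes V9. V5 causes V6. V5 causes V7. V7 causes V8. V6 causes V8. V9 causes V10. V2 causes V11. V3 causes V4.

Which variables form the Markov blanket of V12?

{V2, V3, V6, V8}

A node's Markov blanket = Pa ∪ Ch ∪ (parents of Ch other than the node itself).
V12's parents: V2, V3, V6, V8.
Children of V12: none.
V12 has no children, so there are no co-parents.
Union: {V2, V3, V6, V8} ∪ {} ∪ {} = {V2, V3, V6, V8}.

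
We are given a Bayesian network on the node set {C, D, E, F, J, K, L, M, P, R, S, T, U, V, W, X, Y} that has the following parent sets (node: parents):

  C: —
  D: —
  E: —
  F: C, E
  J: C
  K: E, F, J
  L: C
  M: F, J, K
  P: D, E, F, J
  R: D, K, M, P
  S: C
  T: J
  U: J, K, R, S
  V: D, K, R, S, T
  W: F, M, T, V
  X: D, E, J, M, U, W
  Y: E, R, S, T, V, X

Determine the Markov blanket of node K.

{D, E, F, J, M, P, R, S, T, U, V}

The Markov blanket of a node is its parents, its children, and the other parents of its children.
Parents of K: E, F, J.
K's children: M, R, U, V.
Co-parents of K (other parents of its children):
  M also has parents F, J.
  R also has parents D, M, P.
  parents(U) \ {K} = {J, R, S}.
  V also has parents D, R, S, T.
So the Markov blanket of K is {D, E, F, J, M, P, R, S, T, U, V}.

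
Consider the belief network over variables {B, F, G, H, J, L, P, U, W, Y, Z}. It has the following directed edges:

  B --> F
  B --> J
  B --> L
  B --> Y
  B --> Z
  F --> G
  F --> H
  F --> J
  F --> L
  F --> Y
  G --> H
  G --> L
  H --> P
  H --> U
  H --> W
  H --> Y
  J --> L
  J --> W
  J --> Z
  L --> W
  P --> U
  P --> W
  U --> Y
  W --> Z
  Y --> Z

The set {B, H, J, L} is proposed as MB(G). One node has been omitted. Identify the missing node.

G's parents: F.
Ch(G) = {H, L}.
Co-parents of G (other parents of its children):
  H's other parent is F.
  L also has parents B, F, J.
MB(G) = {B, F, H, J, L}.
Comparing with the claimed set, F is missing.

F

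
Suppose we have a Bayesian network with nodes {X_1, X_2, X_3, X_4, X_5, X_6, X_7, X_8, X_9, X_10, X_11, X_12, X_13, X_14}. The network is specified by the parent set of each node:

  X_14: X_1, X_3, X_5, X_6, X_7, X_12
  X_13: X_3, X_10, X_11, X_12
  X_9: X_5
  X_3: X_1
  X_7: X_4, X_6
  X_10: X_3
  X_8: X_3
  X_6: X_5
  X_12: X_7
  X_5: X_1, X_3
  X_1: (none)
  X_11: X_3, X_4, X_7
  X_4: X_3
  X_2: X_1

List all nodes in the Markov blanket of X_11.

X_11 has child X_13.
X_11 has parents X_3, X_4, X_7.
Co-parents of X_11 (other parents of its children):
  X_13's other parents are X_3, X_10, X_12.
Union: {X_3, X_4, X_7} ∪ {X_13} ∪ {X_3, X_10, X_12} = {X_3, X_4, X_7, X_10, X_12, X_13}.

{X_3, X_4, X_7, X_10, X_12, X_13}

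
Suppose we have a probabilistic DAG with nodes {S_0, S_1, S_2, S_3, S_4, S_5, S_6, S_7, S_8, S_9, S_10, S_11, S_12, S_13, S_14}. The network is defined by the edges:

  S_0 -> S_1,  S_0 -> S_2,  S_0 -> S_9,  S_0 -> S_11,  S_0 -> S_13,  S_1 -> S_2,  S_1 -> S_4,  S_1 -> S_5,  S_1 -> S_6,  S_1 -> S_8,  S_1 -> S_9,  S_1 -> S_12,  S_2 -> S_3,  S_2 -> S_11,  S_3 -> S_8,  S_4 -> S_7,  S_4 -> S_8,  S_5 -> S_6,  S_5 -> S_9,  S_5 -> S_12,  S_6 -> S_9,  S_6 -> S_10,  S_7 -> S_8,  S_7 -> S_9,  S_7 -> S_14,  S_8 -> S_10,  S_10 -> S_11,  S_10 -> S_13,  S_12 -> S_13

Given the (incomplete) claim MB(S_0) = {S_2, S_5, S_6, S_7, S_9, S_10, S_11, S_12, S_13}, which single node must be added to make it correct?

S_1

S_0 has no parents.
S_0 has children S_1, S_2, S_9, S_11, S_13.
Parents of each child, excluding S_0:
  S_1: no additional parents.
  parents(S_2) \ {S_0} = {S_1}.
  parents(S_9) \ {S_0} = {S_1, S_5, S_6, S_7}.
  S_11's other parents are S_2, S_10.
  parents(S_13) \ {S_0} = {S_10, S_12}.
MB(S_0) = {S_1, S_2, S_5, S_6, S_7, S_9, S_10, S_11, S_12, S_13}.
Comparing with the claimed set, S_1 is missing.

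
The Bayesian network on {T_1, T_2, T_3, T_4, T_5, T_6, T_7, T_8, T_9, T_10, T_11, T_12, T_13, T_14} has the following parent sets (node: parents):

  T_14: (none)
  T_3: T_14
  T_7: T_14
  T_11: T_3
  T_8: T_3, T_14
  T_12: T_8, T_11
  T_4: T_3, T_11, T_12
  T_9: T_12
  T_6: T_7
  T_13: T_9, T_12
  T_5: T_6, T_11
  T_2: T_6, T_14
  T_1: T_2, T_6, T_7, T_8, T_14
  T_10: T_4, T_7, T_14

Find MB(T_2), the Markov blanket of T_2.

{T_1, T_6, T_7, T_8, T_14}

Pa(T_2) = {T_6, T_14}.
Ch(T_2) = {T_1}.
Other parents of T_2's children:
  T_1: T_6, T_7, T_8, T_14
Taking the union gives {T_1, T_6, T_7, T_8, T_14}.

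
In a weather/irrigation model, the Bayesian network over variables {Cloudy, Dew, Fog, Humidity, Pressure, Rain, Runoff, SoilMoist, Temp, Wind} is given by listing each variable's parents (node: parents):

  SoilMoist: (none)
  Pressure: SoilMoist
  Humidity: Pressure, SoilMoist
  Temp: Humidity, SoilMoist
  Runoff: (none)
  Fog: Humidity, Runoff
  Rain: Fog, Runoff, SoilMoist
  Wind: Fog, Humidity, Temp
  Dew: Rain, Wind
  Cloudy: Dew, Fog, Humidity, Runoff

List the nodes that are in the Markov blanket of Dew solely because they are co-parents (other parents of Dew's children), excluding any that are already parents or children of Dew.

{Fog, Humidity, Runoff}

Children of Dew: Cloudy.
  parents(Cloudy) \ {Dew} = {Fog, Humidity, Runoff}.
Excluding nodes already adjacent to Dew (Cloudy, Rain, Wind), the co-parent-only contribution is {Fog, Humidity, Runoff}.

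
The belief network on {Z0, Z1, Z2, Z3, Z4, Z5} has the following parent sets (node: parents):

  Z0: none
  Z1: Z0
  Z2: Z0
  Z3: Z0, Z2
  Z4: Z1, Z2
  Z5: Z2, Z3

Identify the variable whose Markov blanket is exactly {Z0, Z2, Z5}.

The target node must have every member of {Z0, Z2, Z5} as a parent, child, or co-parent, and no others.
Parents of Z3: Z0, Z2; children: Z5; co-parents: Z2.
These exactly cover the given set, so the node is Z3.

Z3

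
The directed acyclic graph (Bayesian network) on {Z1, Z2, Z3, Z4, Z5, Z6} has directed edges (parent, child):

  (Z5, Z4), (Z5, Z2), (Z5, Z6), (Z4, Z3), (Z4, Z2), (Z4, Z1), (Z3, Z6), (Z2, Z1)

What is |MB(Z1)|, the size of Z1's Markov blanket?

2

Recall MB(v) = parents ∪ children ∪ spouses, where spouses are the other parents of v's children.
Z1 has parents Z2, Z4.
Ch(Z1) = {}.
Z1 has no children, so there are no co-parents.
MB(Z1) = {Z2, Z4}, which has 2 nodes.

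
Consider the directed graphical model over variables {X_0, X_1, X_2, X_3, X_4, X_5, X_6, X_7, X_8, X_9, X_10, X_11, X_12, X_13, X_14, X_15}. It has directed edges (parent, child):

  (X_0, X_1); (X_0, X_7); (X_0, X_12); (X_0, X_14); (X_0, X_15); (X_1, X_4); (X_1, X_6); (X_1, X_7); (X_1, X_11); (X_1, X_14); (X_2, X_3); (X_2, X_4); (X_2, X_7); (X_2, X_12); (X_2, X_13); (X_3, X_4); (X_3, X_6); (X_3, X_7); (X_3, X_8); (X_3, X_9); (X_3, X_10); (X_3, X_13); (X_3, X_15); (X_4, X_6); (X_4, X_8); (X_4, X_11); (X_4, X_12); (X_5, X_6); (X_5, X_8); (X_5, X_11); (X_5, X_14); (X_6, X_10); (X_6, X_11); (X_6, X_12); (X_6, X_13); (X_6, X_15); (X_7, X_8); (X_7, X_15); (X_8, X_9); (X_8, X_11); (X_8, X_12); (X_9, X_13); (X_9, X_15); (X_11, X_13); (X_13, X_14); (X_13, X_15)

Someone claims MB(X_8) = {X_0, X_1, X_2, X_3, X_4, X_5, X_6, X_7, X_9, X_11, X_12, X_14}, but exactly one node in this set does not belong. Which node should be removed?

The Markov blanket of a node is its parents, its children, and the other parents of its children.
Pa(X_8) = {X_3, X_4, X_5, X_7}.
X_8 has children X_9, X_11, X_12.
For each child, the remaining parents (spouses of X_8):
  X_9: X_3
  X_11: X_1, X_4, X_5, X_6
  X_12: X_0, X_2, X_4, X_6
MB(X_8) = {X_0, X_1, X_2, X_3, X_4, X_5, X_6, X_7, X_9, X_11, X_12}.
X_14 is neither a parent, child, nor co-parent of X_8, so it does not belong.

X_14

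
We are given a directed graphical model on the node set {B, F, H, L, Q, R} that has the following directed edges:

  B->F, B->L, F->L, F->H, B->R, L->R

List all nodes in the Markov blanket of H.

{F}

Pa(H) = {F}.
H has no children.
H has no children, so there are no co-parents.
MB(H) = {F}.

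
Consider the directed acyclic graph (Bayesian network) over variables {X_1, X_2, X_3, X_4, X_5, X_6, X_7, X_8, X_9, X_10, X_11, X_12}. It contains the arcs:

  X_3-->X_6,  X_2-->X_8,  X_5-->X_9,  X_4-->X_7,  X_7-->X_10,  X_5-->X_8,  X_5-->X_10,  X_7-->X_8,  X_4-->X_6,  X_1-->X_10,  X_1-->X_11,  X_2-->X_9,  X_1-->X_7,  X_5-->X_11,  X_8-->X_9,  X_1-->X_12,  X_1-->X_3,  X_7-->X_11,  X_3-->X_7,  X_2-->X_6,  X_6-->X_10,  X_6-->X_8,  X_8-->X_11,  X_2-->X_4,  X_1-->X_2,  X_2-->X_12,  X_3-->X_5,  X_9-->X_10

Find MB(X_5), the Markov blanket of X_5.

{X_1, X_2, X_3, X_6, X_7, X_8, X_9, X_10, X_11}

Pa(X_5) = {X_3}.
X_5's children: X_8, X_9, X_10, X_11.
Other parents of X_5's children:
  X_8 also has parents X_2, X_6, X_7.
  X_9's other parents are X_2, X_8.
  X_10 also has parents X_1, X_6, X_7, X_9.
  X_11's other parents are X_1, X_7, X_8.
So the Markov blanket of X_5 is {X_1, X_2, X_3, X_6, X_7, X_8, X_9, X_10, X_11}.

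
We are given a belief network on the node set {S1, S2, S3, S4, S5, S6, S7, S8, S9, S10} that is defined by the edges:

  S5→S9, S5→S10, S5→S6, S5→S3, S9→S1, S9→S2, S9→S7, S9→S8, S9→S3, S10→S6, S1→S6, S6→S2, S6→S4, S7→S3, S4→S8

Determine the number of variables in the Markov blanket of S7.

By definition, MB(S7) is built from S7's parents, S7's children, and the co-parents of S7.
Parents of S7: S9.
Ch(S7) = {S3}.
Parents of each child, excluding S7:
  S3's other parents are S5, S9.
MB(S7) = {S3, S5, S9}, which has 3 nodes.

3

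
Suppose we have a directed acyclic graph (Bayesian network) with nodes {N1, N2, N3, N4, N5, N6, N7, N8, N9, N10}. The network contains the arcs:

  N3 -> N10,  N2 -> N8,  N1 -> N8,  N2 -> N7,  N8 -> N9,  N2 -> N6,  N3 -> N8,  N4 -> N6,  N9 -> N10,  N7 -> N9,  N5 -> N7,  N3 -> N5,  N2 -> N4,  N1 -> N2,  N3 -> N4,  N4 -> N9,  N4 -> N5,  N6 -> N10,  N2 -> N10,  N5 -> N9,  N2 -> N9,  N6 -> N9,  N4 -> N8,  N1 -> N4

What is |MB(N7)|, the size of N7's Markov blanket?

Children of N7: N9.
Pa(N7) = {N2, N5}.
For each child, the remaining parents (spouses of N7):
  N9 also has parents N2, N4, N5, N6, N8.
MB(N7) = {N2, N4, N5, N6, N8, N9}, which has 6 nodes.

6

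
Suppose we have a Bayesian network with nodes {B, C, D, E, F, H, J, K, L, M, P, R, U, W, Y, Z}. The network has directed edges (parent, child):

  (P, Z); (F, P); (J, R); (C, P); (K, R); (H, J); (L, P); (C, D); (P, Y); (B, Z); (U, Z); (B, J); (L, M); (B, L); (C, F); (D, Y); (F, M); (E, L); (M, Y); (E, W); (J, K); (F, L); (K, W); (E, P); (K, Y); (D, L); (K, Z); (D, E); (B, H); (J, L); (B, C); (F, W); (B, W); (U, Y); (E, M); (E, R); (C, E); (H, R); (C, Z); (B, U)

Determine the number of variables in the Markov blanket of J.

Recall MB(v) = parents ∪ children ∪ spouses, where spouses are the other parents of v's children.
J has parents B, H.
Ch(J) = {K, L, R}.
Other parents of J's children:
  K: —
  L: B, D, E, F
  R: E, H, K
MB(J) = {B, D, E, F, H, K, L, R}, which has 8 nodes.

8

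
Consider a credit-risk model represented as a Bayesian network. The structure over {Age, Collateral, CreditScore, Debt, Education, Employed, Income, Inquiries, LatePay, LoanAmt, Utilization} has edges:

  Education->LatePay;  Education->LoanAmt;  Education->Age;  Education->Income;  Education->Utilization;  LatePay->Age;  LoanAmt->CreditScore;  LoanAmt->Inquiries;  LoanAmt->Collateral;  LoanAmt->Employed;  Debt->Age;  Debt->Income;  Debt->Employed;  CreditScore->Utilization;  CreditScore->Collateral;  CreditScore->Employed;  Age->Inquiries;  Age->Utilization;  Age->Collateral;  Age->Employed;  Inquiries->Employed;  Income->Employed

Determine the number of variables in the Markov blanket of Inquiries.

By definition, MB(Inquiries) is built from Inquiries's parents, Inquiries's children, and the co-parents of Inquiries.
Inquiries's children: Employed.
Inquiries has parents Age, LoanAmt.
Parents of each child, excluding Inquiries:
  Employed's other parents are Age, CreditScore, Debt, Income, LoanAmt.
MB(Inquiries) = {Age, CreditScore, Debt, Employed, Income, LoanAmt}, which has 6 nodes.

6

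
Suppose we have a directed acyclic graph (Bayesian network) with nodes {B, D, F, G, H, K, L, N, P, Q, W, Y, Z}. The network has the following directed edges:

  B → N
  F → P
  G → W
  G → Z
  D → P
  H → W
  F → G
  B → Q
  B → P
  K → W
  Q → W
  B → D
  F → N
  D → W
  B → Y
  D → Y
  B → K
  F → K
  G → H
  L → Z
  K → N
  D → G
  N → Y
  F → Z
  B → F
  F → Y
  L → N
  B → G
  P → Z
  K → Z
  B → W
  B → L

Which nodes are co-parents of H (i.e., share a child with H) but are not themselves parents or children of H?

{B, D, K, Q}

Children of H: W.
  W: B, D, G, K, Q
Excluding nodes already adjacent to H (G, W), the co-parent-only contribution is {B, D, K, Q}.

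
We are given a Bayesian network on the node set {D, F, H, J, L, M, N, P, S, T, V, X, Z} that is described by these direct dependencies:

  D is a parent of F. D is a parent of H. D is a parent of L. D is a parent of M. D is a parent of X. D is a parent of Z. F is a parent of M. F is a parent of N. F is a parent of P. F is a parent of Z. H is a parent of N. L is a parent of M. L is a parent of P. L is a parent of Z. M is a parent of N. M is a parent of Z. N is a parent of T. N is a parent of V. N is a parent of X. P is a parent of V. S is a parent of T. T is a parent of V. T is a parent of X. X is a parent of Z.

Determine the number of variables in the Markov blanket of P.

5

The Markov blanket of a node is its parents, its children, and the other parents of its children.
Parents of P: F, L.
Children of P: V.
Other parents of P's children:
  V also has parents N, T.
MB(P) = {F, L, N, T, V}, which has 5 nodes.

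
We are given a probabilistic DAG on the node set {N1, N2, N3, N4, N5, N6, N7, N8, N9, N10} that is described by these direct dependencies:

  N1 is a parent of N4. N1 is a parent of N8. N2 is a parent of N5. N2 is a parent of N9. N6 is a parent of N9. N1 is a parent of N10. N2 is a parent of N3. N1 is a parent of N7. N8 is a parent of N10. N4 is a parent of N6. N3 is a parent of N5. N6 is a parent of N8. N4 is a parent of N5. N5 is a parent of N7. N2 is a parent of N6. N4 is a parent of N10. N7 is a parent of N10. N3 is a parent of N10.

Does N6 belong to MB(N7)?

N7's parents: N1, N5.
N7's children: N10.
Parents of each child, excluding N7:
  N10 also has parents N1, N3, N4, N8.
MB(N7) = {N1, N3, N4, N5, N8, N10}; N6 is not in this set.

No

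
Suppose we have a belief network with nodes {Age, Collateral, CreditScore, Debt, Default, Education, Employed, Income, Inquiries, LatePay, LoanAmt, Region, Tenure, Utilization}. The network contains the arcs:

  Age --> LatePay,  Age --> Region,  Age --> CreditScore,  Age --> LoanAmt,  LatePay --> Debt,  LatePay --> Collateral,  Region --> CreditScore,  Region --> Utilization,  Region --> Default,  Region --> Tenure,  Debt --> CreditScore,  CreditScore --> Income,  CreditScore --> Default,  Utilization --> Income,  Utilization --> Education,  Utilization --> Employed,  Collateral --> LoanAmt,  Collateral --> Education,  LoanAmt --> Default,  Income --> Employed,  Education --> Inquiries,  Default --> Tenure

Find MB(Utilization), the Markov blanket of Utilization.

{Collateral, CreditScore, Education, Employed, Income, Region}

A node's Markov blanket = Pa ∪ Ch ∪ (parents of Ch other than the node itself).
Pa(Utilization) = {Region}.
Children of Utilization: Education, Employed, Income.
Co-parents of Utilization (other parents of its children):
  parents(Income) \ {Utilization} = {CreditScore}.
  parents(Education) \ {Utilization} = {Collateral}.
  Employed's other parent is Income.
MB(Utilization) = {Collateral, CreditScore, Education, Employed, Income, Region}.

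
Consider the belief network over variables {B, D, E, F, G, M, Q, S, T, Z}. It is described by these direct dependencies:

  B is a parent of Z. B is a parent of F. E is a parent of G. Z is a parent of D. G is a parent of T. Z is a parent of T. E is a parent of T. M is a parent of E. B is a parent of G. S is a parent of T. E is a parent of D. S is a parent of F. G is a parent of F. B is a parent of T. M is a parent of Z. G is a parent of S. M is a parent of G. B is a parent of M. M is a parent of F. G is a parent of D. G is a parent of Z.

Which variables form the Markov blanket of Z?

By definition, MB(Z) is built from Z's parents, Z's children, and the co-parents of Z.
Z's parents: B, G, M.
Z's children: D, T.
Parents of each child, excluding Z:
  T also has parents B, E, G, S.
  parents(D) \ {Z} = {E, G}.
Taking the union gives {B, D, E, G, M, S, T}.

{B, D, E, G, M, S, T}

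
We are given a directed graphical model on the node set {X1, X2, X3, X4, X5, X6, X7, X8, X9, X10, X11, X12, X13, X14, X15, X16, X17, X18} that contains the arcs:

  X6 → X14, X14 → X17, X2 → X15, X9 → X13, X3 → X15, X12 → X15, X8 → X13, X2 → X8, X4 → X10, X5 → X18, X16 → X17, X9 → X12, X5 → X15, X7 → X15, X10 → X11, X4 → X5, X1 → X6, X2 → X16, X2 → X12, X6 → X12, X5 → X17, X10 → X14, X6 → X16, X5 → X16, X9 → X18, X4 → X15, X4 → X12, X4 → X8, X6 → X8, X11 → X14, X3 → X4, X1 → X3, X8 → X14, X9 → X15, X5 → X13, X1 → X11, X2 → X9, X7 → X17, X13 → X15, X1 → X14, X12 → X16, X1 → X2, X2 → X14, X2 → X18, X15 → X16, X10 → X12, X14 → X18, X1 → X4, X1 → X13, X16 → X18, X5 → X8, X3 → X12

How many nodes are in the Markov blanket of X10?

10

By definition, MB(X10) is built from X10's parents, X10's children, and the co-parents of X10.
Ch(X10) = {X11, X12, X14}.
Parents of X10: X4.
For each child, the remaining parents (spouses of X10):
  parents(X11) \ {X10} = {X1}.
  X12 also has parents X2, X3, X4, X6, X9.
  X14's other parents are X1, X2, X6, X8, X11.
MB(X10) = {X1, X2, X3, X4, X6, X8, X9, X11, X12, X14}, which has 10 nodes.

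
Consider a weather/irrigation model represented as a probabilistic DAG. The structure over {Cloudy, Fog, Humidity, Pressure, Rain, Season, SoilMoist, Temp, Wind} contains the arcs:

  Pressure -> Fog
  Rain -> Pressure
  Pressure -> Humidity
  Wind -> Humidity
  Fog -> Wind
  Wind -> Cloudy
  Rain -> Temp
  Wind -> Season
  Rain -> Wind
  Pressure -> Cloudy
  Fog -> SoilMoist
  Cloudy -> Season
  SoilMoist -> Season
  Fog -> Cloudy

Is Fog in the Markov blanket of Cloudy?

Yes

Fog is a parent of Cloudy.
So Fog ∈ MB(Cloudy).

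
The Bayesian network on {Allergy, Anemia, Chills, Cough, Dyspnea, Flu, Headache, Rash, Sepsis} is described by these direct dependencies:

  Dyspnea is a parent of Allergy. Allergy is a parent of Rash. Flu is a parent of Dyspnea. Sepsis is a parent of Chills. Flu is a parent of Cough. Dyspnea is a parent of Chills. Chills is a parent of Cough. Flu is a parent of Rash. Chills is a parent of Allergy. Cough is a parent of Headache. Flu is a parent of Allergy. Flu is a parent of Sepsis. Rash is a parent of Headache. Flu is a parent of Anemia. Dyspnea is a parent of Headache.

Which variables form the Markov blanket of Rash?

{Allergy, Cough, Dyspnea, Flu, Headache}

A node's Markov blanket = Pa ∪ Ch ∪ (parents of Ch other than the node itself).
Parents of Rash: Allergy, Flu.
Rash has child Headache.
Other parents of Rash's children:
  Headache's other parents are Cough, Dyspnea.
Taking the union gives {Allergy, Cough, Dyspnea, Flu, Headache}.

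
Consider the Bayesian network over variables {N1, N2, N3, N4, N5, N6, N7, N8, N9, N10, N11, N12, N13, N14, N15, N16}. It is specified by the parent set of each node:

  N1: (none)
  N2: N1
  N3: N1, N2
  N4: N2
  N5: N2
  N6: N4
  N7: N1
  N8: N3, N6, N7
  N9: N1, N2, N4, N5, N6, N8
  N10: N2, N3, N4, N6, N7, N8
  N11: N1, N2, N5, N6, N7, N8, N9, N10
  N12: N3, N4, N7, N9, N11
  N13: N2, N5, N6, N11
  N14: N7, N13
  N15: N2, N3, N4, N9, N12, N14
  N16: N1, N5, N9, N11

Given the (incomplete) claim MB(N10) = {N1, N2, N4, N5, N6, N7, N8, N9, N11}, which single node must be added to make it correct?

N3

By definition, MB(N10) is built from N10's parents, N10's children, and the co-parents of N10.
Ch(N10) = {N11}.
Pa(N10) = {N2, N3, N4, N6, N7, N8}.
Parents of each child, excluding N10:
  N11: N1, N2, N5, N6, N7, N8, N9
MB(N10) = {N1, N2, N3, N4, N5, N6, N7, N8, N9, N11}.
Comparing with the claimed set, N3 is missing.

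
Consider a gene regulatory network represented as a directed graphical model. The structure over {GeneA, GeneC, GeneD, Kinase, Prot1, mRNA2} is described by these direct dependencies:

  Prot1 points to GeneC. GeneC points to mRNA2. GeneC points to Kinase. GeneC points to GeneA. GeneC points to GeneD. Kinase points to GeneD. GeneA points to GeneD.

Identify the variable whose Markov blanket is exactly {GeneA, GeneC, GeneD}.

The target node must have every member of {GeneA, GeneC, GeneD} as a parent, child, or co-parent, and no others.
Parents of Kinase: GeneC; children: GeneD; co-parents: GeneA, GeneC.
These exactly cover the given set, so the node is Kinase.

Kinase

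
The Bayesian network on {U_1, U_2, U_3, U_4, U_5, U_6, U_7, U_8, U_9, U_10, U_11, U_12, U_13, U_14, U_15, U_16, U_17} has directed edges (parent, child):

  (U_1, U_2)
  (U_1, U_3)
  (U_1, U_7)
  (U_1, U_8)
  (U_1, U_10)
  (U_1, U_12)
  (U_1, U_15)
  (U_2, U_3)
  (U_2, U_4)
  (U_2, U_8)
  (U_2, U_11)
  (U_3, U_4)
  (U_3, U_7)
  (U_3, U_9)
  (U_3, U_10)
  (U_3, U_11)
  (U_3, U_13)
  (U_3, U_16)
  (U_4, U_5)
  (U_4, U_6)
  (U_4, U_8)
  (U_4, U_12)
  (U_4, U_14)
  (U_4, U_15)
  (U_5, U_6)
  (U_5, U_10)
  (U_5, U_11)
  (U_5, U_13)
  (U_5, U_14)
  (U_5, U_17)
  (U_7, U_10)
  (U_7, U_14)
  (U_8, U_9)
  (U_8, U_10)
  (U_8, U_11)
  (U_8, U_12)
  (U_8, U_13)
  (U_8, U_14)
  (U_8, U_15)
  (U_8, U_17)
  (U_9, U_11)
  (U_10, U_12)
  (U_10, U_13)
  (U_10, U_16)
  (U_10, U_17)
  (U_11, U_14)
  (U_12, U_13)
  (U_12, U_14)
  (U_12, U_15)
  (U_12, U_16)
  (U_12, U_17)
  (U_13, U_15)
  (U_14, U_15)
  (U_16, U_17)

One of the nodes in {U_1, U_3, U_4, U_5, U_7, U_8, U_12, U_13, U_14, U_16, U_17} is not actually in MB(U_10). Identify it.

U_10's parents: U_1, U_3, U_5, U_7, U_8.
Ch(U_10) = {U_12, U_13, U_16, U_17}.
Co-parents of U_10 (other parents of its children):
  U_12: U_1, U_4, U_8
  U_13: U_3, U_5, U_8, U_12
  U_16: U_3, U_12
  U_17: U_5, U_8, U_12, U_16
MB(U_10) = {U_1, U_3, U_4, U_5, U_7, U_8, U_12, U_13, U_16, U_17}.
U_14 is neither a parent, child, nor co-parent of U_10, so it does not belong.

U_14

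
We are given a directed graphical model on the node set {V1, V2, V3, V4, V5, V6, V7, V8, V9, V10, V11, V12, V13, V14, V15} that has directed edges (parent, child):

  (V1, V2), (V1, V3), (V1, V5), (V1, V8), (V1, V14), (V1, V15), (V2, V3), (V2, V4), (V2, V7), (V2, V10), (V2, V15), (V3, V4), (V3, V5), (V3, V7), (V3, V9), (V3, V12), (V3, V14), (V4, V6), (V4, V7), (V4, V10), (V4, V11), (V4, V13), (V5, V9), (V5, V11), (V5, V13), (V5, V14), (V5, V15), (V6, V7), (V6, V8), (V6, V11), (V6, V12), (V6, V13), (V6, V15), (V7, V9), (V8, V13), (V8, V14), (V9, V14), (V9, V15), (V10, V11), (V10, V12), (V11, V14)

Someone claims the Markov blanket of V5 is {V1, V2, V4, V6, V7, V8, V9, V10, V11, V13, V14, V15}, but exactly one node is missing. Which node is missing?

V3

By definition, MB(V5) is built from V5's parents, V5's children, and the co-parents of V5.
Parents of V5: V1, V3.
V5 has children V9, V11, V13, V14, V15.
Other parents of V5's children:
  V9: V3, V7
  V11: V4, V6, V10
  V13: V4, V6, V8
  V14: V1, V3, V8, V9, V11
  V15: V1, V2, V6, V9
MB(V5) = {V1, V2, V3, V4, V6, V7, V8, V9, V10, V11, V13, V14, V15}.
Comparing with the claimed set, V3 is missing.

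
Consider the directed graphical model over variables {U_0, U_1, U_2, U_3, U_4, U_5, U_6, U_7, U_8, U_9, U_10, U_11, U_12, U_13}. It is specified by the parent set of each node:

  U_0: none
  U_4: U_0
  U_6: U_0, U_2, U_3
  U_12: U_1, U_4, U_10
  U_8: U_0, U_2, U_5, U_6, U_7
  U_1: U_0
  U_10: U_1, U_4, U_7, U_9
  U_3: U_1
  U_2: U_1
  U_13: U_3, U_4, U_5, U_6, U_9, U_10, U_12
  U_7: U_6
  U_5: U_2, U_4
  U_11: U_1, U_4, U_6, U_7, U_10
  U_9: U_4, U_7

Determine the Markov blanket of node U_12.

Parents of U_12: U_1, U_4, U_10.
U_12's children: U_13.
Co-parents of U_12 (other parents of its children):
  U_13: U_3, U_4, U_5, U_6, U_9, U_10
Taking the union gives {U_1, U_3, U_4, U_5, U_6, U_9, U_10, U_13}.

{U_1, U_3, U_4, U_5, U_6, U_9, U_10, U_13}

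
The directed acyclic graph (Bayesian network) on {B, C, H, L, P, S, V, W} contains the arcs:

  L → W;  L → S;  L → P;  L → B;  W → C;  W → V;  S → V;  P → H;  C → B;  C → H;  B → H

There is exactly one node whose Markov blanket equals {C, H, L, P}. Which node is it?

B

The target node must have every member of {C, H, L, P} as a parent, child, or co-parent, and no others.
Parents of B: C, L; children: H; co-parents: C, P.
These exactly cover the given set, so the node is B.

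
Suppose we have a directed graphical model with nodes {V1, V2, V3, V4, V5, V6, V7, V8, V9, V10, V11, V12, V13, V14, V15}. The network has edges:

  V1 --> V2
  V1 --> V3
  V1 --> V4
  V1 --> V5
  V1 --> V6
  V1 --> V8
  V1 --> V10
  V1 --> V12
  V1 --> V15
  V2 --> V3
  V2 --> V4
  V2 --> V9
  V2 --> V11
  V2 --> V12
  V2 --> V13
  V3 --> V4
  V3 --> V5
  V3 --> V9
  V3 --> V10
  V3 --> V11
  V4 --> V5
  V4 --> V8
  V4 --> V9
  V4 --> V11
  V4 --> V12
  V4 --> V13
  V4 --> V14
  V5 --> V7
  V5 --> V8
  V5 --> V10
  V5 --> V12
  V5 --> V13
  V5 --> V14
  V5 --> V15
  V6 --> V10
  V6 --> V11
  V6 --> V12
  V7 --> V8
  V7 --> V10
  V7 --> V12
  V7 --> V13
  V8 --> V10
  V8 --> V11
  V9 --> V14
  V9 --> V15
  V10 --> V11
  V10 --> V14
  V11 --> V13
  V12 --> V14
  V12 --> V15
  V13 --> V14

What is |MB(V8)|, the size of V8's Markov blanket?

The Markov blanket of a node is its parents, its children, and the other parents of its children.
Pa(V8) = {V1, V4, V5, V7}.
V8 has children V10, V11.
Other parents of V8's children:
  V10: V1, V3, V5, V6, V7
  V11: V2, V3, V4, V6, V10
MB(V8) = {V1, V2, V3, V4, V5, V6, V7, V10, V11}, which has 9 nodes.

9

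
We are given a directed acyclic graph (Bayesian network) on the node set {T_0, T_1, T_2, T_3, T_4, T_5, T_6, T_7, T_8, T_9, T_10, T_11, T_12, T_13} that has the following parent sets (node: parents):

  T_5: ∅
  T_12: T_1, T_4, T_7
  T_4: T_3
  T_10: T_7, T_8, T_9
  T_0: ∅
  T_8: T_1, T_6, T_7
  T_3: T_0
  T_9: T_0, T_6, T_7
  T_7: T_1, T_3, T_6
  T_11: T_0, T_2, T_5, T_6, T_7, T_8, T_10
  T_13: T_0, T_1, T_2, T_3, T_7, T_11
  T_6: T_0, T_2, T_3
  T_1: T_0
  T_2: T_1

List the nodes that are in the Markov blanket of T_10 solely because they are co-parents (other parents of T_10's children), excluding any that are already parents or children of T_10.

{T_0, T_2, T_5, T_6}

Children of T_10: T_11.
  parents(T_11) \ {T_10} = {T_0, T_2, T_5, T_6, T_7, T_8}.
Excluding nodes already adjacent to T_10 (T_7, T_8, T_9, T_11), the co-parent-only contribution is {T_0, T_2, T_5, T_6}.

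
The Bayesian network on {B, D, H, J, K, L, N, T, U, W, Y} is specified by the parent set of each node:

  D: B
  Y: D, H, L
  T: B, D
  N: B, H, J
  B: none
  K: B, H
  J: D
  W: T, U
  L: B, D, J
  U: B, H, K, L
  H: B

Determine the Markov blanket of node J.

The Markov blanket of a node is its parents, its children, and the other parents of its children.
J's children: L, N.
Pa(J) = {D}.
Other parents of J's children:
  parents(L) \ {J} = {B, D}.
  N's other parents are B, H.
Union: {D} ∪ {L, N} ∪ {B, D, H} = {B, D, H, L, N}.

{B, D, H, L, N}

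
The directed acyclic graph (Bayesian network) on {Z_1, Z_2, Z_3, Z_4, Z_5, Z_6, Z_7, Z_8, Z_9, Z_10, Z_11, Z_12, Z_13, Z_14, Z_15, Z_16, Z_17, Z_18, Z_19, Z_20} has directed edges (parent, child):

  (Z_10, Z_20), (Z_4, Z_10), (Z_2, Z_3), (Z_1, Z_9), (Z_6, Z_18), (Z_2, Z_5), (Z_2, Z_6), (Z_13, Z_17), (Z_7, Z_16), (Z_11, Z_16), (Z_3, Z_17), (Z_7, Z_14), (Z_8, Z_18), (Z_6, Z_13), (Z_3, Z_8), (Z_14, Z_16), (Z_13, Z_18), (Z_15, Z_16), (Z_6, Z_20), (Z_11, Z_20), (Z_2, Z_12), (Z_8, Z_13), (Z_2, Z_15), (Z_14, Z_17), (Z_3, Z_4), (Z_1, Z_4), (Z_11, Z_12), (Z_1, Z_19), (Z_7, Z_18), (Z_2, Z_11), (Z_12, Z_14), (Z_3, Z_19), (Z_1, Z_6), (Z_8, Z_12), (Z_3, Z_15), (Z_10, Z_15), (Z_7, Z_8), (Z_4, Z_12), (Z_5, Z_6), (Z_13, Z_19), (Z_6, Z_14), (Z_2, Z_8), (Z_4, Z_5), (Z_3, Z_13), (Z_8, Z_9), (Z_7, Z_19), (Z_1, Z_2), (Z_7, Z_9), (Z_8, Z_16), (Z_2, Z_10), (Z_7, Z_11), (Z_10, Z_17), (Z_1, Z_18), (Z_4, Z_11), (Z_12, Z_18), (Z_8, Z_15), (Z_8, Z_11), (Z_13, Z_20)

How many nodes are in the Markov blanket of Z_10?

11

Ch(Z_10) = {Z_15, Z_17, Z_20}.
Pa(Z_10) = {Z_2, Z_4}.
Other parents of Z_10's children:
  parents(Z_15) \ {Z_10} = {Z_2, Z_3, Z_8}.
  Z_17 also has parents Z_3, Z_13, Z_14.
  Z_20 also has parents Z_6, Z_11, Z_13.
MB(Z_10) = {Z_2, Z_3, Z_4, Z_6, Z_8, Z_11, Z_13, Z_14, Z_15, Z_17, Z_20}, which has 11 nodes.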